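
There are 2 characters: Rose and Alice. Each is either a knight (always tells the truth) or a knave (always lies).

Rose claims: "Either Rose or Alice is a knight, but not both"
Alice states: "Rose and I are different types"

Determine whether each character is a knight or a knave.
Rose is a knave.
Alice is a knave.

Verification:
- Rose (knave) says "Either Rose or Alice is a knight, but not both" - this is FALSE (a lie) because Rose is a knave and Alice is a knave.
- Alice (knave) says "Rose and I are different types" - this is FALSE (a lie) because Alice is a knave and Rose is a knave.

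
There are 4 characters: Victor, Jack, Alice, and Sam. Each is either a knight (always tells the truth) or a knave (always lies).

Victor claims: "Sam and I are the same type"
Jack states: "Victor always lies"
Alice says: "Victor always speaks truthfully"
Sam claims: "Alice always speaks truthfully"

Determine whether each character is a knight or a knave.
Victor is a knight.
Jack is a knave.
Alice is a knight.
Sam is a knight.

Verification:
- Victor (knight) says "Sam and I are the same type" - this is TRUE because Victor is a knight and Sam is a knight.
- Jack (knave) says "Victor always lies" - this is FALSE (a lie) because Victor is a knight.
- Alice (knight) says "Victor always speaks truthfully" - this is TRUE because Victor is a knight.
- Sam (knight) says "Alice always speaks truthfully" - this is TRUE because Alice is a knight.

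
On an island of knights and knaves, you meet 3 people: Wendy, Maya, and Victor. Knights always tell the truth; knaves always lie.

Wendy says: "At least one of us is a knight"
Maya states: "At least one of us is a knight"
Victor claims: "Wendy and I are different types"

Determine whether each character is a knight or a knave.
Wendy is a knave.
Maya is a knave.
Victor is a knave.

Verification:
- Wendy (knave) says "At least one of us is a knight" - this is FALSE (a lie) because no one is a knight.
- Maya (knave) says "At least one of us is a knight" - this is FALSE (a lie) because no one is a knight.
- Victor (knave) says "Wendy and I are different types" - this is FALSE (a lie) because Victor is a knave and Wendy is a knave.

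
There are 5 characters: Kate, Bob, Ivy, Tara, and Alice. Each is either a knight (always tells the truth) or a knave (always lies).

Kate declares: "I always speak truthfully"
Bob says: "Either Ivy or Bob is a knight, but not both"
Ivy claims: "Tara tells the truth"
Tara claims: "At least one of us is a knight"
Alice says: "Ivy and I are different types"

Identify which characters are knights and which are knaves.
Kate is a knave.
Bob is a knave.
Ivy is a knave.
Tara is a knave.
Alice is a knave.

Verification:
- Kate (knave) says "I always speak truthfully" - this is FALSE (a lie) because Kate is a knave.
- Bob (knave) says "Either Ivy or Bob is a knight, but not both" - this is FALSE (a lie) because Ivy is a knave and Bob is a knave.
- Ivy (knave) says "Tara tells the truth" - this is FALSE (a lie) because Tara is a knave.
- Tara (knave) says "At least one of us is a knight" - this is FALSE (a lie) because no one is a knight.
- Alice (knave) says "Ivy and I are different types" - this is FALSE (a lie) because Alice is a knave and Ivy is a knave.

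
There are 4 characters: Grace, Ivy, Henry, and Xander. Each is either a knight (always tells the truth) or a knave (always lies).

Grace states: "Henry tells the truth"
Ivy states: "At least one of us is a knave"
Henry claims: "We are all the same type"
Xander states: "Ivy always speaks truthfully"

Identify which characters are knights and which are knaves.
Grace is a knave.
Ivy is a knight.
Henry is a knave.
Xander is a knight.

Verification:
- Grace (knave) says "Henry tells the truth" - this is FALSE (a lie) because Henry is a knave.
- Ivy (knight) says "At least one of us is a knave" - this is TRUE because Grace and Henry are knaves.
- Henry (knave) says "We are all the same type" - this is FALSE (a lie) because Ivy and Xander are knights and Grace and Henry are knaves.
- Xander (knight) says "Ivy always speaks truthfully" - this is TRUE because Ivy is a knight.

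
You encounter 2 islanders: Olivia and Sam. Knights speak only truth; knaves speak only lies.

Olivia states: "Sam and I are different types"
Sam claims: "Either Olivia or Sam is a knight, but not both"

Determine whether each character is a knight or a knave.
Olivia is a knave.
Sam is a knave.

Verification:
- Olivia (knave) says "Sam and I are different types" - this is FALSE (a lie) because Olivia is a knave and Sam is a knave.
- Sam (knave) says "Either Olivia or Sam is a knight, but not both" - this is FALSE (a lie) because Olivia is a knave and Sam is a knave.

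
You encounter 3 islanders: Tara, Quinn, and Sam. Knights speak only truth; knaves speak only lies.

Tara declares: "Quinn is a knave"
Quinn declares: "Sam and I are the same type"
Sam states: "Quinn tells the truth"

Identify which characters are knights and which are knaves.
Tara is a knave.
Quinn is a knight.
Sam is a knight.

Verification:
- Tara (knave) says "Quinn is a knave" - this is FALSE (a lie) because Quinn is a knight.
- Quinn (knight) says "Sam and I are the same type" - this is TRUE because Quinn is a knight and Sam is a knight.
- Sam (knight) says "Quinn tells the truth" - this is TRUE because Quinn is a knight.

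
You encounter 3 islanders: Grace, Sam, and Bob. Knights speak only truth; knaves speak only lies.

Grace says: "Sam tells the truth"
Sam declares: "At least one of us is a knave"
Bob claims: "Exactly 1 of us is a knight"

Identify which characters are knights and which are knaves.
Grace is a knight.
Sam is a knight.
Bob is a knave.

Verification:
- Grace (knight) says "Sam tells the truth" - this is TRUE because Sam is a knight.
- Sam (knight) says "At least one of us is a knave" - this is TRUE because Bob is a knave.
- Bob (knave) says "Exactly 1 of us is a knight" - this is FALSE (a lie) because there are 2 knights.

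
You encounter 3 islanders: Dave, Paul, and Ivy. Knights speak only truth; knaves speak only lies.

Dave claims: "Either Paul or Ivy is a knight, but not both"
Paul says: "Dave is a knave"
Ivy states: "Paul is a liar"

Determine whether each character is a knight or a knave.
Dave is a knight.
Paul is a knave.
Ivy is a knight.

Verification:
- Dave (knight) says "Either Paul or Ivy is a knight, but not both" - this is TRUE because Paul is a knave and Ivy is a knight.
- Paul (knave) says "Dave is a knave" - this is FALSE (a lie) because Dave is a knight.
- Ivy (knight) says "Paul is a liar" - this is TRUE because Paul is a knave.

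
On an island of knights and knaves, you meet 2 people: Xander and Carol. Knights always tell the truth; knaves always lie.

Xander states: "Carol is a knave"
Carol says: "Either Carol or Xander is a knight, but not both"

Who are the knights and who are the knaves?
Xander is a knave.
Carol is a knight.

Verification:
- Xander (knave) says "Carol is a knave" - this is FALSE (a lie) because Carol is a knight.
- Carol (knight) says "Either Carol or Xander is a knight, but not both" - this is TRUE because Carol is a knight and Xander is a knave.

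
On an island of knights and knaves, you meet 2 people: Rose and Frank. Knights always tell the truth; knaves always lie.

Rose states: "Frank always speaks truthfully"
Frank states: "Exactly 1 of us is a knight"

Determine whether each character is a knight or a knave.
Rose is a knave.
Frank is a knave.

Verification:
- Rose (knave) says "Frank always speaks truthfully" - this is FALSE (a lie) because Frank is a knave.
- Frank (knave) says "Exactly 1 of us is a knight" - this is FALSE (a lie) because there are 0 knights.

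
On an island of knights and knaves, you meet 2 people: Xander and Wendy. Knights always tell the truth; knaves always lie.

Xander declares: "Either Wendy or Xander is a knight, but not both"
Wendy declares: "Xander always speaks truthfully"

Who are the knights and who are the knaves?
Xander is a knave.
Wendy is a knave.

Verification:
- Xander (knave) says "Either Wendy or Xander is a knight, but not both" - this is FALSE (a lie) because Wendy is a knave and Xander is a knave.
- Wendy (knave) says "Xander always speaks truthfully" - this is FALSE (a lie) because Xander is a knave.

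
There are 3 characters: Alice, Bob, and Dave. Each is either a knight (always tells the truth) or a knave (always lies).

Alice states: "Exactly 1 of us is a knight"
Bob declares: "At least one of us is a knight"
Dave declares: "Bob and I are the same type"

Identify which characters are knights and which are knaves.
Alice is a knave.
Bob is a knight.
Dave is a knight.

Verification:
- Alice (knave) says "Exactly 1 of us is a knight" - this is FALSE (a lie) because there are 2 knights.
- Bob (knight) says "At least one of us is a knight" - this is TRUE because Bob and Dave are knights.
- Dave (knight) says "Bob and I are the same type" - this is TRUE because Dave is a knight and Bob is a knight.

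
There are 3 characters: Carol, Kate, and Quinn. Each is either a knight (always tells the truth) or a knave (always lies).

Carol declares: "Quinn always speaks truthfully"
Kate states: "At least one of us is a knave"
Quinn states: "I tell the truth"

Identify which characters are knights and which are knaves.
Carol is a knave.
Kate is a knight.
Quinn is a knave.

Verification:
- Carol (knave) says "Quinn always speaks truthfully" - this is FALSE (a lie) because Quinn is a knave.
- Kate (knight) says "At least one of us is a knave" - this is TRUE because Carol and Quinn are knaves.
- Quinn (knave) says "I tell the truth" - this is FALSE (a lie) because Quinn is a knave.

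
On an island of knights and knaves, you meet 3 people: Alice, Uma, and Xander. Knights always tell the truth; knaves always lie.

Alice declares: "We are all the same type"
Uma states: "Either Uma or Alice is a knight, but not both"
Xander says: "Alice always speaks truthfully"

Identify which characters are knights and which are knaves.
Alice is a knave.
Uma is a knight.
Xander is a knave.

Verification:
- Alice (knave) says "We are all the same type" - this is FALSE (a lie) because Uma is a knight and Alice and Xander are knaves.
- Uma (knight) says "Either Uma or Alice is a knight, but not both" - this is TRUE because Uma is a knight and Alice is a knave.
- Xander (knave) says "Alice always speaks truthfully" - this is FALSE (a lie) because Alice is a knave.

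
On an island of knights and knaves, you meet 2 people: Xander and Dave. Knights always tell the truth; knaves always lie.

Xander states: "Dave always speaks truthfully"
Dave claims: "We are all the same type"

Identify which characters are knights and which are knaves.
Xander is a knight.
Dave is a knight.

Verification:
- Xander (knight) says "Dave always speaks truthfully" - this is TRUE because Dave is a knight.
- Dave (knight) says "We are all the same type" - this is TRUE because Xander and Dave are knights.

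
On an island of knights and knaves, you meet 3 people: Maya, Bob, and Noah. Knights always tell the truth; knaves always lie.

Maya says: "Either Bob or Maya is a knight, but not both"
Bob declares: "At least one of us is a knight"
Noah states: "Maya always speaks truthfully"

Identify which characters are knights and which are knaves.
Maya is a knave.
Bob is a knave.
Noah is a knave.

Verification:
- Maya (knave) says "Either Bob or Maya is a knight, but not both" - this is FALSE (a lie) because Bob is a knave and Maya is a knave.
- Bob (knave) says "At least one of us is a knight" - this is FALSE (a lie) because no one is a knight.
- Noah (knave) says "Maya always speaks truthfully" - this is FALSE (a lie) because Maya is a knave.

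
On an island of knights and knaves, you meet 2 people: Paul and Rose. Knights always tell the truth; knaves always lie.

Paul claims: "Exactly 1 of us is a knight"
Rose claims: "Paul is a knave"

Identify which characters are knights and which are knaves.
Paul is a knight.
Rose is a knave.

Verification:
- Paul (knight) says "Exactly 1 of us is a knight" - this is TRUE because there are 1 knights.
- Rose (knave) says "Paul is a knave" - this is FALSE (a lie) because Paul is a knight.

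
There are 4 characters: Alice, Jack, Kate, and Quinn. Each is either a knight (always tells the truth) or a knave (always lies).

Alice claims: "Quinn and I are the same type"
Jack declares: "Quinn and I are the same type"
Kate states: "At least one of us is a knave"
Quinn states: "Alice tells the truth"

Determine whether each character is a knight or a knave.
Alice is a knight.
Jack is a knave.
Kate is a knight.
Quinn is a knight.

Verification:
- Alice (knight) says "Quinn and I are the same type" - this is TRUE because Alice is a knight and Quinn is a knight.
- Jack (knave) says "Quinn and I are the same type" - this is FALSE (a lie) because Jack is a knave and Quinn is a knight.
- Kate (knight) says "At least one of us is a knave" - this is TRUE because Jack is a knave.
- Quinn (knight) says "Alice tells the truth" - this is TRUE because Alice is a knight.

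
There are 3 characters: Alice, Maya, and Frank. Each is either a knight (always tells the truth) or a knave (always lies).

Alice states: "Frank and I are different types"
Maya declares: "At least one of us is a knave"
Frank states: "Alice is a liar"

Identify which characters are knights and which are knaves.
Alice is a knight.
Maya is a knight.
Frank is a knave.

Verification:
- Alice (knight) says "Frank and I are different types" - this is TRUE because Alice is a knight and Frank is a knave.
- Maya (knight) says "At least one of us is a knave" - this is TRUE because Frank is a knave.
- Frank (knave) says "Alice is a liar" - this is FALSE (a lie) because Alice is a knight.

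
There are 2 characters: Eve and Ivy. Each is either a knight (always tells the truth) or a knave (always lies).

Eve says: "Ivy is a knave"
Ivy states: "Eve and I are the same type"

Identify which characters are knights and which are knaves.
Eve is a knight.
Ivy is a knave.

Verification:
- Eve (knight) says "Ivy is a knave" - this is TRUE because Ivy is a knave.
- Ivy (knave) says "Eve and I are the same type" - this is FALSE (a lie) because Ivy is a knave and Eve is a knight.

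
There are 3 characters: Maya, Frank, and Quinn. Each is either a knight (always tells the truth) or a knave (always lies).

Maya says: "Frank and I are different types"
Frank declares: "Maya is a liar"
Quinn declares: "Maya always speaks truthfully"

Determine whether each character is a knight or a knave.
Maya is a knight.
Frank is a knave.
Quinn is a knight.

Verification:
- Maya (knight) says "Frank and I are different types" - this is TRUE because Maya is a knight and Frank is a knave.
- Frank (knave) says "Maya is a liar" - this is FALSE (a lie) because Maya is a knight.
- Quinn (knight) says "Maya always speaks truthfully" - this is TRUE because Maya is a knight.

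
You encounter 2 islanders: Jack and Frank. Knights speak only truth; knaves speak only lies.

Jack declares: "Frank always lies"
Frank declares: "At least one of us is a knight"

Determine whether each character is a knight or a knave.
Jack is a knave.
Frank is a knight.

Verification:
- Jack (knave) says "Frank always lies" - this is FALSE (a lie) because Frank is a knight.
- Frank (knight) says "At least one of us is a knight" - this is TRUE because Frank is a knight.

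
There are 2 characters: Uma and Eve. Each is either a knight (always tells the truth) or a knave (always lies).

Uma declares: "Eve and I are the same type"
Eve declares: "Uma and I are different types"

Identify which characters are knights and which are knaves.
Uma is a knave.
Eve is a knight.

Verification:
- Uma (knave) says "Eve and I are the same type" - this is FALSE (a lie) because Uma is a knave and Eve is a knight.
- Eve (knight) says "Uma and I are different types" - this is TRUE because Eve is a knight and Uma is a knave.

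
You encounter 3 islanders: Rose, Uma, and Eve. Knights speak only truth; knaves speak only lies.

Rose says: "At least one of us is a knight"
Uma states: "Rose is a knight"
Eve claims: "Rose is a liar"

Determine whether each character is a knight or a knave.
Rose is a knight.
Uma is a knight.
Eve is a knave.

Verification:
- Rose (knight) says "At least one of us is a knight" - this is TRUE because Rose and Uma are knights.
- Uma (knight) says "Rose is a knight" - this is TRUE because Rose is a knight.
- Eve (knave) says "Rose is a liar" - this is FALSE (a lie) because Rose is a knight.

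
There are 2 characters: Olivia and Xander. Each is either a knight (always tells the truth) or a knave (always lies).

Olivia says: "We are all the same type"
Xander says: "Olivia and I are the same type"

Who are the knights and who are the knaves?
Olivia is a knight.
Xander is a knight.

Verification:
- Olivia (knight) says "We are all the same type" - this is TRUE because Olivia and Xander are knights.
- Xander (knight) says "Olivia and I are the same type" - this is TRUE because Xander is a knight and Olivia is a knight.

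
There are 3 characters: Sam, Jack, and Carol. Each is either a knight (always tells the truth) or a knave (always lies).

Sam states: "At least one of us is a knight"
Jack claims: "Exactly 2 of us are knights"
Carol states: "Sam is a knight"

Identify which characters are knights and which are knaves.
Sam is a knave.
Jack is a knave.
Carol is a knave.

Verification:
- Sam (knave) says "At least one of us is a knight" - this is FALSE (a lie) because no one is a knight.
- Jack (knave) says "Exactly 2 of us are knights" - this is FALSE (a lie) because there are 0 knights.
- Carol (knave) says "Sam is a knight" - this is FALSE (a lie) because Sam is a knave.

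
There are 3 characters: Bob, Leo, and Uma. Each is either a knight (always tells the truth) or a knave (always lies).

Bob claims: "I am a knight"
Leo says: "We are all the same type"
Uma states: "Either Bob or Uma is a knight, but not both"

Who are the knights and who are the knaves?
Bob is a knave.
Leo is a knave.
Uma is a knight.

Verification:
- Bob (knave) says "I am a knight" - this is FALSE (a lie) because Bob is a knave.
- Leo (knave) says "We are all the same type" - this is FALSE (a lie) because Uma is a knight and Bob and Leo are knaves.
- Uma (knight) says "Either Bob or Uma is a knight, but not both" - this is TRUE because Bob is a knave and Uma is a knight.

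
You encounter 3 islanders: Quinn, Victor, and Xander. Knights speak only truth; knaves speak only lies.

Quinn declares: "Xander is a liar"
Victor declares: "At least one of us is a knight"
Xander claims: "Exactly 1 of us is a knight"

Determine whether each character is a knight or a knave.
Quinn is a knight.
Victor is a knight.
Xander is a knave.

Verification:
- Quinn (knight) says "Xander is a liar" - this is TRUE because Xander is a knave.
- Victor (knight) says "At least one of us is a knight" - this is TRUE because Quinn and Victor are knights.
- Xander (knave) says "Exactly 1 of us is a knight" - this is FALSE (a lie) because there are 2 knights.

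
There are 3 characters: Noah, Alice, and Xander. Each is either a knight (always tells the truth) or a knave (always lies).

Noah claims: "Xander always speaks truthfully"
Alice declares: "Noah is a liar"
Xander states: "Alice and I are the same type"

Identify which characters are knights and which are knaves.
Noah is a knave.
Alice is a knight.
Xander is a knave.

Verification:
- Noah (knave) says "Xander always speaks truthfully" - this is FALSE (a lie) because Xander is a knave.
- Alice (knight) says "Noah is a liar" - this is TRUE because Noah is a knave.
- Xander (knave) says "Alice and I are the same type" - this is FALSE (a lie) because Xander is a knave and Alice is a knight.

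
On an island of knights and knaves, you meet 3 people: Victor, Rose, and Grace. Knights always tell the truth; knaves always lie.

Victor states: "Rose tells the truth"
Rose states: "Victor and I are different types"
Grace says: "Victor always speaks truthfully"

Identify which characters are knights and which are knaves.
Victor is a knave.
Rose is a knave.
Grace is a knave.

Verification:
- Victor (knave) says "Rose tells the truth" - this is FALSE (a lie) because Rose is a knave.
- Rose (knave) says "Victor and I are different types" - this is FALSE (a lie) because Rose is a knave and Victor is a knave.
- Grace (knave) says "Victor always speaks truthfully" - this is FALSE (a lie) because Victor is a knave.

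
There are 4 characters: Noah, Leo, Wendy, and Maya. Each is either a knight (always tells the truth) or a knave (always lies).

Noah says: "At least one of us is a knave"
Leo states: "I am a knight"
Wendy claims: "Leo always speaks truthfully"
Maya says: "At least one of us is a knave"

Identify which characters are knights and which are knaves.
Noah is a knight.
Leo is a knave.
Wendy is a knave.
Maya is a knight.

Verification:
- Noah (knight) says "At least one of us is a knave" - this is TRUE because Leo and Wendy are knaves.
- Leo (knave) says "I am a knight" - this is FALSE (a lie) because Leo is a knave.
- Wendy (knave) says "Leo always speaks truthfully" - this is FALSE (a lie) because Leo is a knave.
- Maya (knight) says "At least one of us is a knave" - this is TRUE because Leo and Wendy are knaves.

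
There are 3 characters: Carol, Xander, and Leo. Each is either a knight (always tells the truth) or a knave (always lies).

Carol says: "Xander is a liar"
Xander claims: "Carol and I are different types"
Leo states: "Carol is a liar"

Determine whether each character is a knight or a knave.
Carol is a knave.
Xander is a knight.
Leo is a knight.

Verification:
- Carol (knave) says "Xander is a liar" - this is FALSE (a lie) because Xander is a knight.
- Xander (knight) says "Carol and I are different types" - this is TRUE because Xander is a knight and Carol is a knave.
- Leo (knight) says "Carol is a liar" - this is TRUE because Carol is a knave.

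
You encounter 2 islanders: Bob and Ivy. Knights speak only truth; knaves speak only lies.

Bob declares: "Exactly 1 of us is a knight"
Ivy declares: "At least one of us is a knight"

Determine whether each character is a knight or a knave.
Bob is a knave.
Ivy is a knave.

Verification:
- Bob (knave) says "Exactly 1 of us is a knight" - this is FALSE (a lie) because there are 0 knights.
- Ivy (knave) says "At least one of us is a knight" - this is FALSE (a lie) because no one is a knight.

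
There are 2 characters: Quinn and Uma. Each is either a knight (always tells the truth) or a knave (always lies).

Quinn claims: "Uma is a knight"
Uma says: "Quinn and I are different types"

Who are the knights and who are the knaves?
Quinn is a knave.
Uma is a knave.

Verification:
- Quinn (knave) says "Uma is a knight" - this is FALSE (a lie) because Uma is a knave.
- Uma (knave) says "Quinn and I are different types" - this is FALSE (a lie) because Uma is a knave and Quinn is a knave.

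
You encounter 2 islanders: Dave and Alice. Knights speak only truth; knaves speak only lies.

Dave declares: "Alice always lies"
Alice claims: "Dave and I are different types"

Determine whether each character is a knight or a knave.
Dave is a knave.
Alice is a knight.

Verification:
- Dave (knave) says "Alice always lies" - this is FALSE (a lie) because Alice is a knight.
- Alice (knight) says "Dave and I are different types" - this is TRUE because Alice is a knight and Dave is a knave.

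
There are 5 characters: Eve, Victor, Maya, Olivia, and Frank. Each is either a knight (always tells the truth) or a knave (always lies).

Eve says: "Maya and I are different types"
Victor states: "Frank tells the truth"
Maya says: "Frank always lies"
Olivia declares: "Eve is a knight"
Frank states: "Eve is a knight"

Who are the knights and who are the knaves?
Eve is a knight.
Victor is a knight.
Maya is a knave.
Olivia is a knight.
Frank is a knight.

Verification:
- Eve (knight) says "Maya and I are different types" - this is TRUE because Eve is a knight and Maya is a knave.
- Victor (knight) says "Frank tells the truth" - this is TRUE because Frank is a knight.
- Maya (knave) says "Frank always lies" - this is FALSE (a lie) because Frank is a knight.
- Olivia (knight) says "Eve is a knight" - this is TRUE because Eve is a knight.
- Frank (knight) says "Eve is a knight" - this is TRUE because Eve is a knight.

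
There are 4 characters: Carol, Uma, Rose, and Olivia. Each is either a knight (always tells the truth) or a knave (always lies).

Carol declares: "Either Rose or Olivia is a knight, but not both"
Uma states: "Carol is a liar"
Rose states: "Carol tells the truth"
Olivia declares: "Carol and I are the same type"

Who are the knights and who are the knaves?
Carol is a knight.
Uma is a knave.
Rose is a knight.
Olivia is a knave.

Verification:
- Carol (knight) says "Either Rose or Olivia is a knight, but not both" - this is TRUE because Rose is a knight and Olivia is a knave.
- Uma (knave) says "Carol is a liar" - this is FALSE (a lie) because Carol is a knight.
- Rose (knight) says "Carol tells the truth" - this is TRUE because Carol is a knight.
- Olivia (knave) says "Carol and I are the same type" - this is FALSE (a lie) because Olivia is a knave and Carol is a knight.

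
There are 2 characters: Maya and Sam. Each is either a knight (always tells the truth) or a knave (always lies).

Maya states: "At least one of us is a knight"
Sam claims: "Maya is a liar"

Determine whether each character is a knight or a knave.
Maya is a knight.
Sam is a knave.

Verification:
- Maya (knight) says "At least one of us is a knight" - this is TRUE because Maya is a knight.
- Sam (knave) says "Maya is a liar" - this is FALSE (a lie) because Maya is a knight.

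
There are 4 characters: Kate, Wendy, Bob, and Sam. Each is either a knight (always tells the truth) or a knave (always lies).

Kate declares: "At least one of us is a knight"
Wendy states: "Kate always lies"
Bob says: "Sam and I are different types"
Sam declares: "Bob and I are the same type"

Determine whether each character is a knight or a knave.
Kate is a knight.
Wendy is a knave.
Bob is a knight.
Sam is a knave.

Verification:
- Kate (knight) says "At least one of us is a knight" - this is TRUE because Kate and Bob are knights.
- Wendy (knave) says "Kate always lies" - this is FALSE (a lie) because Kate is a knight.
- Bob (knight) says "Sam and I are different types" - this is TRUE because Bob is a knight and Sam is a knave.
- Sam (knave) says "Bob and I are the same type" - this is FALSE (a lie) because Sam is a knave and Bob is a knight.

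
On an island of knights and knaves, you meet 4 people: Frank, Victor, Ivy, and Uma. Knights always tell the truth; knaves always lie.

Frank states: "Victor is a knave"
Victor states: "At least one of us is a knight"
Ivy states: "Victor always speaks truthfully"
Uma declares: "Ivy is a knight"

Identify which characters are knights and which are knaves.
Frank is a knave.
Victor is a knight.
Ivy is a knight.
Uma is a knight.

Verification:
- Frank (knave) says "Victor is a knave" - this is FALSE (a lie) because Victor is a knight.
- Victor (knight) says "At least one of us is a knight" - this is TRUE because Victor, Ivy, and Uma are knights.
- Ivy (knight) says "Victor always speaks truthfully" - this is TRUE because Victor is a knight.
- Uma (knight) says "Ivy is a knight" - this is TRUE because Ivy is a knight.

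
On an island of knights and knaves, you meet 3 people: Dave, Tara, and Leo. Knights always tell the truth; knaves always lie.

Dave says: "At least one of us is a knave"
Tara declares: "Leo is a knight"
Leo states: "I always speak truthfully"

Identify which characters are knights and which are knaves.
Dave is a knight.
Tara is a knave.
Leo is a knave.

Verification:
- Dave (knight) says "At least one of us is a knave" - this is TRUE because Tara and Leo are knaves.
- Tara (knave) says "Leo is a knight" - this is FALSE (a lie) because Leo is a knave.
- Leo (knave) says "I always speak truthfully" - this is FALSE (a lie) because Leo is a knave.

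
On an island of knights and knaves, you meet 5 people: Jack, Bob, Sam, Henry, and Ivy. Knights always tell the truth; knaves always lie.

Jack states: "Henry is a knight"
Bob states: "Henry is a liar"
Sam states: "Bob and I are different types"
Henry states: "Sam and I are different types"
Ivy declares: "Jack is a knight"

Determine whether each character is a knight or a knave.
Jack is a knight.
Bob is a knave.
Sam is a knave.
Henry is a knight.
Ivy is a knight.

Verification:
- Jack (knight) says "Henry is a knight" - this is TRUE because Henry is a knight.
- Bob (knave) says "Henry is a liar" - this is FALSE (a lie) because Henry is a knight.
- Sam (knave) says "Bob and I are different types" - this is FALSE (a lie) because Sam is a knave and Bob is a knave.
- Henry (knight) says "Sam and I are different types" - this is TRUE because Henry is a knight and Sam is a knave.
- Ivy (knight) says "Jack is a knight" - this is TRUE because Jack is a knight.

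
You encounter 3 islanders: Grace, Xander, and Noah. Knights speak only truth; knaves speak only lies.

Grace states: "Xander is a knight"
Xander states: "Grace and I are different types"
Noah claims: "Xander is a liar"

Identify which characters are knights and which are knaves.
Grace is a knave.
Xander is a knave.
Noah is a knight.

Verification:
- Grace (knave) says "Xander is a knight" - this is FALSE (a lie) because Xander is a knave.
- Xander (knave) says "Grace and I are different types" - this is FALSE (a lie) because Xander is a knave and Grace is a knave.
- Noah (knight) says "Xander is a liar" - this is TRUE because Xander is a knave.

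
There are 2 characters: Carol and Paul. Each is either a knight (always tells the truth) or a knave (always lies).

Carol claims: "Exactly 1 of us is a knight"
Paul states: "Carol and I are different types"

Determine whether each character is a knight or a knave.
Carol is a knave.
Paul is a knave.

Verification:
- Carol (knave) says "Exactly 1 of us is a knight" - this is FALSE (a lie) because there are 0 knights.
- Paul (knave) says "Carol and I are different types" - this is FALSE (a lie) because Paul is a knave and Carol is a knave.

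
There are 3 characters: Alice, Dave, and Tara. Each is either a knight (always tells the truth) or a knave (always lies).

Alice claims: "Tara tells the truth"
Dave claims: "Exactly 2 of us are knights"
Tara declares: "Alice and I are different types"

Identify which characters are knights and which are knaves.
Alice is a knave.
Dave is a knave.
Tara is a knave.

Verification:
- Alice (knave) says "Tara tells the truth" - this is FALSE (a lie) because Tara is a knave.
- Dave (knave) says "Exactly 2 of us are knights" - this is FALSE (a lie) because there are 0 knights.
- Tara (knave) says "Alice and I are different types" - this is FALSE (a lie) because Tara is a knave and Alice is a knave.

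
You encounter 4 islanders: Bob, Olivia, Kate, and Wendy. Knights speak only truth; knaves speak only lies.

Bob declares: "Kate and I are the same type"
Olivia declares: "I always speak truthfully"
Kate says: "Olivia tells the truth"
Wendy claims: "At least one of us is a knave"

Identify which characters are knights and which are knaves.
Bob is a knave.
Olivia is a knight.
Kate is a knight.
Wendy is a knight.

Verification:
- Bob (knave) says "Kate and I are the same type" - this is FALSE (a lie) because Bob is a knave and Kate is a knight.
- Olivia (knight) says "I always speak truthfully" - this is TRUE because Olivia is a knight.
- Kate (knight) says "Olivia tells the truth" - this is TRUE because Olivia is a knight.
- Wendy (knight) says "At least one of us is a knave" - this is TRUE because Bob is a knave.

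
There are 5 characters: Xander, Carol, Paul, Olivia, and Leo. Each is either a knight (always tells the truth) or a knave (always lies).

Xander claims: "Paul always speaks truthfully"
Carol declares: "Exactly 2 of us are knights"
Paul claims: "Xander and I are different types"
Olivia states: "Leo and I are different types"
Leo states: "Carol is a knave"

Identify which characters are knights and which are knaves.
Xander is a knave.
Carol is a knight.
Paul is a knave.
Olivia is a knight.
Leo is a knave.

Verification:
- Xander (knave) says "Paul always speaks truthfully" - this is FALSE (a lie) because Paul is a knave.
- Carol (knight) says "Exactly 2 of us are knights" - this is TRUE because there are 2 knights.
- Paul (knave) says "Xander and I are different types" - this is FALSE (a lie) because Paul is a knave and Xander is a knave.
- Olivia (knight) says "Leo and I are different types" - this is TRUE because Olivia is a knight and Leo is a knave.
- Leo (knave) says "Carol is a knave" - this is FALSE (a lie) because Carol is a knight.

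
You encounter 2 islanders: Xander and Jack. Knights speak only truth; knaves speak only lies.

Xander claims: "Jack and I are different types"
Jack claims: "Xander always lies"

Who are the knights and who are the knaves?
Xander is a knight.
Jack is a knave.

Verification:
- Xander (knight) says "Jack and I are different types" - this is TRUE because Xander is a knight and Jack is a knave.
- Jack (knave) says "Xander always lies" - this is FALSE (a lie) because Xander is a knight.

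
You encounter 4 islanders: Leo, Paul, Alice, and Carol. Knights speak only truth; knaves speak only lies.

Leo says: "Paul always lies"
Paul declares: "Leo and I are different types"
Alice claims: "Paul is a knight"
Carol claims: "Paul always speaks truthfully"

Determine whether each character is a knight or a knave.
Leo is a knave.
Paul is a knight.
Alice is a knight.
Carol is a knight.

Verification:
- Leo (knave) says "Paul always lies" - this is FALSE (a lie) because Paul is a knight.
- Paul (knight) says "Leo and I are different types" - this is TRUE because Paul is a knight and Leo is a knave.
- Alice (knight) says "Paul is a knight" - this is TRUE because Paul is a knight.
- Carol (knight) says "Paul always speaks truthfully" - this is TRUE because Paul is a knight.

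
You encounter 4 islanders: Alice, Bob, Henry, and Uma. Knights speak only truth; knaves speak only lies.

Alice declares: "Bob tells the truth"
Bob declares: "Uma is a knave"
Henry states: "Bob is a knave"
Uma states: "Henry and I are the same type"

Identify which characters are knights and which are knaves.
Alice is a knave.
Bob is a knave.
Henry is a knight.
Uma is a knight.

Verification:
- Alice (knave) says "Bob tells the truth" - this is FALSE (a lie) because Bob is a knave.
- Bob (knave) says "Uma is a knave" - this is FALSE (a lie) because Uma is a knight.
- Henry (knight) says "Bob is a knave" - this is TRUE because Bob is a knave.
- Uma (knight) says "Henry and I are the same type" - this is TRUE because Uma is a knight and Henry is a knight.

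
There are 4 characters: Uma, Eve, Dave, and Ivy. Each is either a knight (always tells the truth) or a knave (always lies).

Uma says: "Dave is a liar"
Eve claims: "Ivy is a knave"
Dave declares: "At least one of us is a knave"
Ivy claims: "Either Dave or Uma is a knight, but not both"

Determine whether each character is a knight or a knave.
Uma is a knave.
Eve is a knave.
Dave is a knight.
Ivy is a knight.

Verification:
- Uma (knave) says "Dave is a liar" - this is FALSE (a lie) because Dave is a knight.
- Eve (knave) says "Ivy is a knave" - this is FALSE (a lie) because Ivy is a knight.
- Dave (knight) says "At least one of us is a knave" - this is TRUE because Uma and Eve are knaves.
- Ivy (knight) says "Either Dave or Uma is a knight, but not both" - this is TRUE because Dave is a knight and Uma is a knave.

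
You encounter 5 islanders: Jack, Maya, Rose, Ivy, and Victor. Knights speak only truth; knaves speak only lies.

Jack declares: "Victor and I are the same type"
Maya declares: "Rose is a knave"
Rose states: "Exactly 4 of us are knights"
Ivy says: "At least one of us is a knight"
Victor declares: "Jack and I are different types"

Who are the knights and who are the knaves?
Jack is a knave.
Maya is a knight.
Rose is a knave.
Ivy is a knight.
Victor is a knight.

Verification:
- Jack (knave) says "Victor and I are the same type" - this is FALSE (a lie) because Jack is a knave and Victor is a knight.
- Maya (knight) says "Rose is a knave" - this is TRUE because Rose is a knave.
- Rose (knave) says "Exactly 4 of us are knights" - this is FALSE (a lie) because there are 3 knights.
- Ivy (knight) says "At least one of us is a knight" - this is TRUE because Maya, Ivy, and Victor are knights.
- Victor (knight) says "Jack and I are different types" - this is TRUE because Victor is a knight and Jack is a knave.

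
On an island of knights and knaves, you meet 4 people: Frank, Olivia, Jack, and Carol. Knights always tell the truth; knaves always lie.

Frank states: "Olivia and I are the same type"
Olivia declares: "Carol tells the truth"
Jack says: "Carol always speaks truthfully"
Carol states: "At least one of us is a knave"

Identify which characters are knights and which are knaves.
Frank is a knave.
Olivia is a knight.
Jack is a knight.
Carol is a knight.

Verification:
- Frank (knave) says "Olivia and I are the same type" - this is FALSE (a lie) because Frank is a knave and Olivia is a knight.
- Olivia (knight) says "Carol tells the truth" - this is TRUE because Carol is a knight.
- Jack (knight) says "Carol always speaks truthfully" - this is TRUE because Carol is a knight.
- Carol (knight) says "At least one of us is a knave" - this is TRUE because Frank is a knave.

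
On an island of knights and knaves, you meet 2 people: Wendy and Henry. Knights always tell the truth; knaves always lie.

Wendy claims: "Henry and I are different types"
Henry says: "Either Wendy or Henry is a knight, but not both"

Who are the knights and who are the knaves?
Wendy is a knave.
Henry is a knave.

Verification:
- Wendy (knave) says "Henry and I are different types" - this is FALSE (a lie) because Wendy is a knave and Henry is a knave.
- Henry (knave) says "Either Wendy or Henry is a knight, but not both" - this is FALSE (a lie) because Wendy is a knave and Henry is a knave.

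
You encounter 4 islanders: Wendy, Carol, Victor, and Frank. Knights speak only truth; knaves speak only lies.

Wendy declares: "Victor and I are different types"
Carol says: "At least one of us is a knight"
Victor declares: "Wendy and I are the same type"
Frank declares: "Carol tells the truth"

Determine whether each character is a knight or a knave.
Wendy is a knight.
Carol is a knight.
Victor is a knave.
Frank is a knight.

Verification:
- Wendy (knight) says "Victor and I are different types" - this is TRUE because Wendy is a knight and Victor is a knave.
- Carol (knight) says "At least one of us is a knight" - this is TRUE because Wendy, Carol, and Frank are knights.
- Victor (knave) says "Wendy and I are the same type" - this is FALSE (a lie) because Victor is a knave and Wendy is a knight.
- Frank (knight) says "Carol tells the truth" - this is TRUE because Carol is a knight.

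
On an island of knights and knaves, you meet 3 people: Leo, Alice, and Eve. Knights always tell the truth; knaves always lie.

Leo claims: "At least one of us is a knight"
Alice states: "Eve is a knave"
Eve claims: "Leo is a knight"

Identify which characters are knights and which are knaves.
Leo is a knight.
Alice is a knave.
Eve is a knight.

Verification:
- Leo (knight) says "At least one of us is a knight" - this is TRUE because Leo and Eve are knights.
- Alice (knave) says "Eve is a knave" - this is FALSE (a lie) because Eve is a knight.
- Eve (knight) says "Leo is a knight" - this is TRUE because Leo is a knight.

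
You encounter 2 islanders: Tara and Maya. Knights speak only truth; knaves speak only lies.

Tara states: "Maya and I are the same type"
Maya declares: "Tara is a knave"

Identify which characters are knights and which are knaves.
Tara is a knave.
Maya is a knight.

Verification:
- Tara (knave) says "Maya and I are the same type" - this is FALSE (a lie) because Tara is a knave and Maya is a knight.
- Maya (knight) says "Tara is a knave" - this is TRUE because Tara is a knave.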